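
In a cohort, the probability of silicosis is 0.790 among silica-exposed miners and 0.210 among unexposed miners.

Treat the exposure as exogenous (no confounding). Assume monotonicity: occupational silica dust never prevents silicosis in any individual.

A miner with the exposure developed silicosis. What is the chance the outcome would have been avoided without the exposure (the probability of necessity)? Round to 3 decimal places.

PN ≈ 0.734

Let p₁ = 0.79, p₀ = 0.21.
Under exogeneity and monotonicity, PN = (p₁ − p₀) / p₁.
PN = (0.79 − 0.21) / 0.79 = 0.58 / 0.79 ≈ 0.7342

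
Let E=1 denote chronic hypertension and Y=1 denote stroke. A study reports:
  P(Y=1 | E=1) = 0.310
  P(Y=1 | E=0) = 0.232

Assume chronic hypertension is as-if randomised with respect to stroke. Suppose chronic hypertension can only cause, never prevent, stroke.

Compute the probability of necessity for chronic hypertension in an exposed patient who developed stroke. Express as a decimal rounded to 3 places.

PN ≈ 0.252

Let p₁ = 0.31, p₀ = 0.232.
Under exogeneity and monotonicity, PN = (p₁ − p₀) / p₁.
PN = (0.31 − 0.232) / 0.31 = 0.078 / 0.31 ≈ 0.2516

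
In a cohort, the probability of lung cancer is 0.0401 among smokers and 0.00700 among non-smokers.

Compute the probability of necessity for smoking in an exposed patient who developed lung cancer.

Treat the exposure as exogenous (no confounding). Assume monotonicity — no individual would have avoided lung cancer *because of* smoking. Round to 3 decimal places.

PN ≈ 0.825

Let p₁ = 0.0401, p₀ = 0.007.
Under exogeneity and monotonicity, PN = (p₁ − p₀) / p₁.
PN = (0.0401 − 0.007) / 0.0401 = 0.0331 / 0.0401 ≈ 0.8254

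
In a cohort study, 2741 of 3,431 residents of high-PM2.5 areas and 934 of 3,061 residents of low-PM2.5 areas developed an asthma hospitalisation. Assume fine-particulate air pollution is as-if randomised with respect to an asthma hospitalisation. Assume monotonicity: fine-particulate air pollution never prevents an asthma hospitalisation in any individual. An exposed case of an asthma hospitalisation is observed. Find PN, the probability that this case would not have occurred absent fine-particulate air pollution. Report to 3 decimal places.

PN ≈ 0.618

p₁ = P(outcome | exposed) = 2741/3431 = 0.79889
p₀ = P(outcome | unexposed) = 934/3061 = 0.30513
Under exogeneity and monotonicity, PN = (p₁ − p₀) / p₁.
PN = (0.79889 − 0.30513) / 0.79889 = 0.49376 / 0.79889 ≈ 0.6181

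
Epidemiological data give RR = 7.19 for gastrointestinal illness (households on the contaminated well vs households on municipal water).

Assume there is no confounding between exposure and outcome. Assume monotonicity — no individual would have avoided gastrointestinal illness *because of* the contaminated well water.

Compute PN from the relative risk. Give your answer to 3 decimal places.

PN ≈ 0.861

Under exogeneity and monotonicity, PN = (RR − 1) / RR = 1 − 1/RR.
PN = (7.19 − 1) / 7.19 = 6.19 / 7.19 ≈ 0.8609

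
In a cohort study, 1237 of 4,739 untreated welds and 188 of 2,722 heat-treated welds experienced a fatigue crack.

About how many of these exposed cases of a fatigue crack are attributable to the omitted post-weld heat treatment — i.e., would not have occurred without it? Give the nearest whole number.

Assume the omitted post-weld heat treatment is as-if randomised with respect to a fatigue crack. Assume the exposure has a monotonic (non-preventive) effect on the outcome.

p₁ = P(outcome | exposed) = 1237/4739 = 0.26103
p₀ = P(outcome | unexposed) = 188/2722 = 0.069067
PN = (p₁ − p₀)/p₁ = (0.26103 − 0.069067) / 0.26103 ≈ 0.73540.
Attributable cases ≈ PN × (exposed cases) = 0.73540 × 1237 ≈ 909.69.

about 910 cases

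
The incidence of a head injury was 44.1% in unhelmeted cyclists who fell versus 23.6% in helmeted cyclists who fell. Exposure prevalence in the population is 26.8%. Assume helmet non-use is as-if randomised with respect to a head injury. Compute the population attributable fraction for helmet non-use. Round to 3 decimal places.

PAF ≈ 0.189

p₁ = 0.441, p₀ = 0.236.
Overall risk P(Y=1) = π·p₁ + (1−π)·p₀ = 0.268×0.441 + 0.732×0.236 = 0.29094.
Under exogeneity, PAF = [P(Y=1) − p₀] / P(Y=1).
PAF = (0.29094 − 0.236) / 0.29094 ≈ 0.1888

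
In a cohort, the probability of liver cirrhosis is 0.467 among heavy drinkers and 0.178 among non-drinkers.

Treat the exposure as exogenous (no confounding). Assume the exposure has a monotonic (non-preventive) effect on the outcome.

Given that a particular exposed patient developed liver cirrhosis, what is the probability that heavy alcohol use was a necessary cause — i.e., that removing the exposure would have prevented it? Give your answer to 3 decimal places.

Let p₁ = 0.467, p₀ = 0.178.
Under exogeneity and monotonicity, PN = (p₁ − p₀) / p₁.
PN = (0.467 − 0.178) / 0.467 = 0.289 / 0.467 ≈ 0.6188

PN ≈ 0.619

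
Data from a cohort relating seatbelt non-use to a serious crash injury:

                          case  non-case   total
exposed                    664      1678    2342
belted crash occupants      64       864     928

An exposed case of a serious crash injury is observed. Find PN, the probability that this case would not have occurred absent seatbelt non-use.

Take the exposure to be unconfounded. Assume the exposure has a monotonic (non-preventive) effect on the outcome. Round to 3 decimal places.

p₁ = P(outcome | exposed) = 664/2342 = 0.28352
p₀ = P(outcome | unexposed) = 64/928 = 0.068966
Under exogeneity and monotonicity, PN = (p₁ − p₀)/p₁.
PN = (0.28352 − 0.068966) / 0.28352 ≈ 0.7568

PN ≈ 0.757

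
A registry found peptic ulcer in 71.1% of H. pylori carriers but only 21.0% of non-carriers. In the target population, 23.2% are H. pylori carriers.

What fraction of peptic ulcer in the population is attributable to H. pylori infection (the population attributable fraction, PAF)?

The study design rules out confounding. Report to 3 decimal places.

PAF ≈ 0.356

p₁ = 0.711, p₀ = 0.21.
Overall risk P(Y=1) = π·p₁ + (1−π)·p₀ = 0.232×0.711 + 0.768×0.21 = 0.32623.
Under exogeneity, PAF = [P(Y=1) − p₀] / P(Y=1).
PAF = (0.32623 − 0.21) / 0.32623 ≈ 0.3563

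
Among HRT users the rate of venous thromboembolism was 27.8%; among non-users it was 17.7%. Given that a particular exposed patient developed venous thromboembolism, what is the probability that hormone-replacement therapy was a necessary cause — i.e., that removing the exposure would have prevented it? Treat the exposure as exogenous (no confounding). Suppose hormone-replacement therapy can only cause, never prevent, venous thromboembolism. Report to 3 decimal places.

PN ≈ 0.363

p₁ = 0.278, p₀ = 0.177.
Under exogeneity and monotonicity, PN = (p₁ − p₀) / p₁.
PN = (0.278 − 0.177) / 0.278 = 0.101 / 0.278 ≈ 0.3633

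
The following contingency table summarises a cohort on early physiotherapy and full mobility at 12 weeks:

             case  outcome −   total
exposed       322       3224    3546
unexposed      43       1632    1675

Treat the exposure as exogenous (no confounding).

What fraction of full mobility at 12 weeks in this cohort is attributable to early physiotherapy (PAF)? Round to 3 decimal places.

p₁ = P(outcome | exposed) = 322/3546 = 0.090807
p₀ = P(outcome | unexposed) = 43/1675 = 0.025672
Exposure prevalence π = 3546/5221 = 0.67918; overall risk P(Y=1) = 0.06991.
Under exogeneity, PAF = [P(Y=1) − p₀]/P(Y=1).
PAF = (0.06991 − 0.025672) / 0.06991 ≈ 0.6328

PAF ≈ 0.633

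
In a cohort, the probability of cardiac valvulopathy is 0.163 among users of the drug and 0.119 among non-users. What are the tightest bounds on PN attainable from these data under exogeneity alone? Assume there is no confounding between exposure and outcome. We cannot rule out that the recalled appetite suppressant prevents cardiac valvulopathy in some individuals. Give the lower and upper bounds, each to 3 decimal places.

Let p₁ = 0.163, p₀ = 0.119.
Under exogeneity alone the bounds on PN are max{0,(p₁−p₀)/p₁} ≤ PN ≤ min{1,(1−p₀)/p₁}.
  lower = (p₁ − p₀)/p₁ = 0.044 / 0.163 ≈ 0.2699
  upper = min{1, (1 − p₀)/p₁} = 0.881 / 0.163 ≈ 5.4049 → capped at 1

0.270 ≤ PN ≤ 1.000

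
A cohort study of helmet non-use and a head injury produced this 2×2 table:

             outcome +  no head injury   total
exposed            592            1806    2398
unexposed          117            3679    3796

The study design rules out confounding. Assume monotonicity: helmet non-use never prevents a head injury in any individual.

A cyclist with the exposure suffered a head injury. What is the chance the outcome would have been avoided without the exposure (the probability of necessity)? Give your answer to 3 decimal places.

p₁ = P(outcome | exposed) = 592/2398 = 0.24687
p₀ = P(outcome | unexposed) = 117/3796 = 0.030822
Under exogeneity and monotonicity, PN = (p₁ − p₀)/p₁.
PN = (0.24687 − 0.030822) / 0.24687 ≈ 0.8752

PN ≈ 0.875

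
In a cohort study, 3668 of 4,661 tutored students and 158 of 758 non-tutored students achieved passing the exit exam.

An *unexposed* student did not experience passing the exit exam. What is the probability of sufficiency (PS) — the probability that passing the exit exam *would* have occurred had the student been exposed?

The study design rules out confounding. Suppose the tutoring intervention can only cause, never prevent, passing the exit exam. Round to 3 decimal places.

p₁ = P(outcome | exposed) = 3668/4661 = 0.78696
p₀ = P(outcome | unexposed) = 158/758 = 0.20844
Under exogeneity and monotonicity, PS = (p₁ − p₀) / (1 − p₀).
PS = (0.78696 − 0.20844) / (1 − 0.20844) = 0.57851 / 0.79156 ≈ 0.7309

PS ≈ 0.731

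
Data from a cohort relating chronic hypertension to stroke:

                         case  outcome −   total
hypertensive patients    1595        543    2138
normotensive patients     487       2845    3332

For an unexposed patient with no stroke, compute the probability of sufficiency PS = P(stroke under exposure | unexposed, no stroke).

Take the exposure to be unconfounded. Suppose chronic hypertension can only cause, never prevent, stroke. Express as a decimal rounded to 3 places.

PS ≈ 0.703

p₁ = P(outcome | exposed) = 1595/2138 = 0.74602
p₀ = P(outcome | unexposed) = 487/3332 = 0.14616
Under exogeneity and monotonicity, PS = (p₁ − p₀) / (1 − p₀).
PS = (0.74602 − 0.14616) / (1 − 0.14616) = 0.59987 / 0.85384 ≈ 0.7025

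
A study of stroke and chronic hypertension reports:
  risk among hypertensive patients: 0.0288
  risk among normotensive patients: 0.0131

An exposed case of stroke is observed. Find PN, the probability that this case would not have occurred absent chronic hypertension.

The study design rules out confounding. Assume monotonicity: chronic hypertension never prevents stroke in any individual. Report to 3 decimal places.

PN ≈ 0.545

Let p₁ = 0.0288, p₀ = 0.0131.
Under exogeneity and monotonicity, PN = (p₁ − p₀) / p₁.
PN = (0.0288 − 0.0131) / 0.0288 = 0.0157 / 0.0288 ≈ 0.5451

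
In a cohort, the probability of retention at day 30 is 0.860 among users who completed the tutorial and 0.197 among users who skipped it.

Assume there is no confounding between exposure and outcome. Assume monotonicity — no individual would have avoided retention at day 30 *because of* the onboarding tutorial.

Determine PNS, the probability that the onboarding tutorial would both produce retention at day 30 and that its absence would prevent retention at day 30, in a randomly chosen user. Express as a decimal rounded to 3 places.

Let p₁ = 0.86, p₀ = 0.197.
Under exogeneity and monotonicity, PNS = p₁ − p₀.
PNS = 0.86 − 0.197 = 0.663

PNS ≈ 0.663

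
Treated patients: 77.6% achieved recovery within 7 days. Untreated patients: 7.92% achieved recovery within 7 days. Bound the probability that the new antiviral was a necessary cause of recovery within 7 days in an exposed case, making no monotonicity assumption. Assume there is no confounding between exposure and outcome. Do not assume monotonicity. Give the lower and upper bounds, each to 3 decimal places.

0.898 ≤ PN ≤ 1.000

p₁ = 0.776, p₀ = 0.0792.
Under exogeneity alone the bounds on PN are max{0,(p₁−p₀)/p₁} ≤ PN ≤ min{1,(1−p₀)/p₁}.
  lower = (p₁ − p₀)/p₁ = 0.6968 / 0.776 ≈ 0.8979
  upper = min{1, (1 − p₀)/p₁} = 0.9208 / 0.776 ≈ 1.1866 → capped at 1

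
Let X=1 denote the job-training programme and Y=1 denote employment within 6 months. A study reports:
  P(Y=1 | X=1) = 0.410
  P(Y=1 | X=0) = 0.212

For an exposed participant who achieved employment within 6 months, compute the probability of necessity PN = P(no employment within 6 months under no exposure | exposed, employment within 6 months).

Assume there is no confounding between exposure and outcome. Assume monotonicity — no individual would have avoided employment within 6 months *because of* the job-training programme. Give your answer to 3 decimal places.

PN ≈ 0.483

Let p₁ = 0.41, p₀ = 0.212.
Under exogeneity and monotonicity, PN = (p₁ − p₀) / p₁.
PN = (0.41 − 0.212) / 0.41 = 0.198 / 0.41 ≈ 0.4829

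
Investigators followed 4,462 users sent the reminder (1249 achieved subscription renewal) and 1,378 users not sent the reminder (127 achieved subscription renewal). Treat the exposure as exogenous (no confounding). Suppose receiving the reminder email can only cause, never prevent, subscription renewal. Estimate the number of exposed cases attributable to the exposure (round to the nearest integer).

p₁ = P(outcome | exposed) = 1249/4462 = 0.27992
p₀ = P(outcome | unexposed) = 127/1378 = 0.092163
PN = (p₁ − p₀)/p₁ = (0.27992 − 0.092163) / 0.27992 ≈ 0.67075.
Attributable cases ≈ PN × (exposed cases) = 0.67075 × 1249 ≈ 837.77.

about 838 cases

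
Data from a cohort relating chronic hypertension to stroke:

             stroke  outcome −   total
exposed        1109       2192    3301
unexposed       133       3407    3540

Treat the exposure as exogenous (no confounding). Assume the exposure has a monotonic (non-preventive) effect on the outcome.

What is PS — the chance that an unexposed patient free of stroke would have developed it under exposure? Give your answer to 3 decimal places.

p₁ = P(outcome | exposed) = 1109/3301 = 0.33596
p₀ = P(outcome | unexposed) = 133/3540 = 0.037571
Under exogeneity and monotonicity, PS = (p₁ − p₀) / (1 − p₀).
PS = (0.33596 − 0.037571) / (1 − 0.037571) = 0.29839 / 0.96243 ≈ 0.3100

PS ≈ 0.310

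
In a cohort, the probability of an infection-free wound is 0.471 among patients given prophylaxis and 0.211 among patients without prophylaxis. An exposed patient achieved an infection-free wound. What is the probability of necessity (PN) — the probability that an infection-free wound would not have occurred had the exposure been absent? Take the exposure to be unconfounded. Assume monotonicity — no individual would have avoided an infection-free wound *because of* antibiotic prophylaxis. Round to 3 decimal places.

Let p₁ = 0.471, p₀ = 0.211.
Under exogeneity and monotonicity, PN = (p₁ − p₀) / p₁.
PN = (0.471 − 0.211) / 0.471 = 0.26 / 0.471 ≈ 0.5520

PN ≈ 0.552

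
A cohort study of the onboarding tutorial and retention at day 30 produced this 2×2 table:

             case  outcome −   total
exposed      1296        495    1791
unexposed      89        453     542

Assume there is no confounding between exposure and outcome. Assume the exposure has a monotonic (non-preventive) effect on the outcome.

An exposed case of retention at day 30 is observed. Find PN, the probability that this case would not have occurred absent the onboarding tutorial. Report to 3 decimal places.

p₁ = P(outcome | exposed) = 1296/1791 = 0.72362
p₀ = P(outcome | unexposed) = 89/542 = 0.16421
Under exogeneity and monotonicity, PN = (p₁ − p₀) / p₁.
PN = (0.72362 − 0.16421) / 0.72362 = 0.55941 / 0.72362 ≈ 0.7731

PN ≈ 0.773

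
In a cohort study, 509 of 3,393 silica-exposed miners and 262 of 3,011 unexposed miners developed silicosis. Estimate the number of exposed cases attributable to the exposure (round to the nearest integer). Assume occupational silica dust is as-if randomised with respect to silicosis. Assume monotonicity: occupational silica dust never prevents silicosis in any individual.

about 214 cases

p₁ = P(outcome | exposed) = 509/3393 = 0.15001
p₀ = P(outcome | unexposed) = 262/3011 = 0.087014
PN = (p₁ − p₀)/p₁ = (0.15001 − 0.087014) / 0.15001 ≈ 0.41996.
Attributable cases ≈ PN × (exposed cases) = 0.41996 × 509 ≈ 213.76.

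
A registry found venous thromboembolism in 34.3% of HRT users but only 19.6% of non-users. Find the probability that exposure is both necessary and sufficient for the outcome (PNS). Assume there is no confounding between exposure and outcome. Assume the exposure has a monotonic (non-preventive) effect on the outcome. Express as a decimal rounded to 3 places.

p₁ = 0.343, p₀ = 0.196.
Under exogeneity and monotonicity, PNS = p₁ − p₀.
PNS = 0.343 − 0.196 = 0.147

PNS ≈ 0.147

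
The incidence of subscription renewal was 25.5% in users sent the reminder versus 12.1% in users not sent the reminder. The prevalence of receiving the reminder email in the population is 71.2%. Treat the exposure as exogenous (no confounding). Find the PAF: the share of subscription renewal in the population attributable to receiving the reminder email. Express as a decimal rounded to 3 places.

p₁ = 0.255, p₀ = 0.121.
Overall risk P(Y=1) = π·p₁ + (1−π)·p₀ = 0.712×0.255 + 0.288×0.121 = 0.21641.
Under exogeneity, PAF = [P(Y=1) − p₀] / P(Y=1).
PAF = (0.21641 − 0.121) / 0.21641 ≈ 0.4409

PAF ≈ 0.441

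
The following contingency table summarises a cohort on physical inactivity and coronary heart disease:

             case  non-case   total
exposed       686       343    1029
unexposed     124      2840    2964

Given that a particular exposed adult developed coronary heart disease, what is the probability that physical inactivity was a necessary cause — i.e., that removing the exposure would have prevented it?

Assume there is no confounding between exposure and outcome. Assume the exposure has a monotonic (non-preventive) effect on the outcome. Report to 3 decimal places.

p₁ = P(outcome | exposed) = 686/1029 = 0.66667
p₀ = P(outcome | unexposed) = 124/2964 = 0.041835
Under exogeneity and monotonicity, PN = (p₁ − p₀)/p₁.
PN = (0.66667 − 0.041835) / 0.66667 ≈ 0.9372

PN ≈ 0.937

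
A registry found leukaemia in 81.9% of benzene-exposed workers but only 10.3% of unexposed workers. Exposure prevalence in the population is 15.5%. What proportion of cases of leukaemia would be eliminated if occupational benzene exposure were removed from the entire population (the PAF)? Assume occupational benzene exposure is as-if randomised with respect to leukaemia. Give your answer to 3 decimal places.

p₁ = 0.819, p₀ = 0.103.
Overall risk P(Y=1) = π·p₁ + (1−π)·p₀ = 0.155×0.819 + 0.845×0.103 = 0.21398.
Under exogeneity, PAF = [P(Y=1) − p₀] / P(Y=1).
PAF = (0.21398 − 0.103) / 0.21398 ≈ 0.5186

PAF ≈ 0.519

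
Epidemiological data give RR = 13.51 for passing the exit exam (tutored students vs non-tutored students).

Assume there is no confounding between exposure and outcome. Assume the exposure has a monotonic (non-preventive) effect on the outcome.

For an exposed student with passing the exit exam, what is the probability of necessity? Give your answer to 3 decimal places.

Under exogeneity and monotonicity, PN = (RR − 1) / RR = 1 − 1/RR.
PN = (13.51 − 1) / 13.51 = 12.51 / 13.51 ≈ 0.9260

PN ≈ 0.926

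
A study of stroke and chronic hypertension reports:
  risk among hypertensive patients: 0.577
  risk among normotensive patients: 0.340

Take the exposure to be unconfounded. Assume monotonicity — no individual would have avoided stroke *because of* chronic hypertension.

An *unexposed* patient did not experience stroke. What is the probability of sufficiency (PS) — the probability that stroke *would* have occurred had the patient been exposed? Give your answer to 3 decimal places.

Let p₁ = 0.577, p₀ = 0.34.
Under exogeneity and monotonicity, PS = (p₁ − p₀) / (1 − p₀).
PS = (0.577 − 0.34) / (1 − 0.34) = 0.237 / 0.66 ≈ 0.3591

PS ≈ 0.359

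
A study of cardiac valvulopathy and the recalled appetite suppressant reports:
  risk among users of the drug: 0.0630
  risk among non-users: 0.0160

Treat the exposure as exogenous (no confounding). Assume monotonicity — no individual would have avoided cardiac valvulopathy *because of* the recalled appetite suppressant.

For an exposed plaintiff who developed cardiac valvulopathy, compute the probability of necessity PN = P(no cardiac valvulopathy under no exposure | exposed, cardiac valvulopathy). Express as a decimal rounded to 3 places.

Let p₁ = 0.063, p₀ = 0.016.
Under exogeneity and monotonicity, PN = (p₁ − p₀) / p₁.
PN = (0.063 − 0.016) / 0.063 = 0.047 / 0.063 ≈ 0.7460

PN ≈ 0.746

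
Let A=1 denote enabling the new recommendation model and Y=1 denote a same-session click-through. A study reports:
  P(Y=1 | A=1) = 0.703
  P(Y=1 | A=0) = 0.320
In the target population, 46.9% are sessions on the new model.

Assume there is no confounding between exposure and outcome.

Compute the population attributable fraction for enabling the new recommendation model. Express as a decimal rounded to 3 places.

PAF ≈ 0.360

Let p₁ = 0.703, p₀ = 0.32.
Overall risk P(Y=1) = π·p₁ + (1−π)·p₀ = 0.469×0.703 + 0.531×0.32 = 0.49963.
Under exogeneity, PAF = [P(Y=1) − p₀] / P(Y=1).
PAF = (0.49963 − 0.32) / 0.49963 ≈ 0.3595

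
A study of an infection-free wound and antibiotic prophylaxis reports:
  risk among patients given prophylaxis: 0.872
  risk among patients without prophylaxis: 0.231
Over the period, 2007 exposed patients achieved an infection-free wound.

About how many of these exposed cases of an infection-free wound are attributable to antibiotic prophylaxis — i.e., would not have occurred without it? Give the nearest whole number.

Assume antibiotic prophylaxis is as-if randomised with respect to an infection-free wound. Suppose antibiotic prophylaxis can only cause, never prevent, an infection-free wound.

Let p₁ = 0.872, p₀ = 0.231.
PN = (p₁ − p₀)/p₁ = (0.872 − 0.231) / 0.872 ≈ 0.73509.
Attributable cases ≈ PN × (exposed cases) = 0.73509 × 2007 ≈ 1475.33.

about 1475 cases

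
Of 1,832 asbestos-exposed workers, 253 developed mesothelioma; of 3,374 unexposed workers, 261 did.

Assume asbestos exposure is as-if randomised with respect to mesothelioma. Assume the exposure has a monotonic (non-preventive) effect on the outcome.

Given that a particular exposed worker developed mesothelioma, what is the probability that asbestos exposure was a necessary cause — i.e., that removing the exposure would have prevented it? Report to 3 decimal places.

p₁ = P(outcome | exposed) = 253/1832 = 0.1381
p₀ = P(outcome | unexposed) = 261/3374 = 0.077356
Under exogeneity and monotonicity, PN = (p₁ − p₀) / p₁.
PN = (0.1381 − 0.077356) / 0.1381 = 0.060744 / 0.1381 ≈ 0.4399

PN ≈ 0.440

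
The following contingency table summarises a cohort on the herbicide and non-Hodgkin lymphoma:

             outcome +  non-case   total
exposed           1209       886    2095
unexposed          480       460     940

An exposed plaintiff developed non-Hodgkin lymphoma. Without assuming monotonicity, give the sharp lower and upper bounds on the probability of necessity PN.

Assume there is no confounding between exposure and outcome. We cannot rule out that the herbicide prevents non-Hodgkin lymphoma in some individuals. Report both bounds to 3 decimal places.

p₁ = P(outcome | exposed) = 1209/2095 = 0.57709
p₀ = P(outcome | unexposed) = 480/940 = 0.51064
Under exogeneity alone the bounds on PN are max{0,(p₁−p₀)/p₁} ≤ PN ≤ min{1,(1−p₀)/p₁}.
  lower = (p₁ − p₀)/p₁ = 0.06645 / 0.57709 ≈ 0.1151
  upper = min{1, (1 − p₀)/p₁} = 0.48936 / 0.57709 ≈ 0.8480

0.115 ≤ PN ≤ 0.848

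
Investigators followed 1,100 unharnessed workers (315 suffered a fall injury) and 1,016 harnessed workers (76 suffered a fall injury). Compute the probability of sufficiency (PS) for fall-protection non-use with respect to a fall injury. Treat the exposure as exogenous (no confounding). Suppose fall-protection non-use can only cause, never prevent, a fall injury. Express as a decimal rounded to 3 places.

PS ≈ 0.229

p₁ = P(outcome | exposed) = 315/1100 = 0.28636
p₀ = P(outcome | unexposed) = 76/1016 = 0.074803
Under exogeneity and monotonicity, PS = (p₁ − p₀) / (1 − p₀).
PS = (0.28636 − 0.074803) / (1 − 0.074803) = 0.21156 / 0.9252 ≈ 0.2287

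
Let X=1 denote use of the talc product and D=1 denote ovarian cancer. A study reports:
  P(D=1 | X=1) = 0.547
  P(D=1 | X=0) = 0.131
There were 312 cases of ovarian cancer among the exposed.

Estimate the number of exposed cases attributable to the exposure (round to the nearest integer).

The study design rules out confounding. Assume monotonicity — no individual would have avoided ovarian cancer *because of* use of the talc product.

Let p₁ = 0.547, p₀ = 0.131.
PN = (p₁ − p₀)/p₁ = (0.547 − 0.131) / 0.547 ≈ 0.76051.
Attributable cases ≈ PN × (exposed cases) = 0.76051 × 312 ≈ 237.28.

about 237 cases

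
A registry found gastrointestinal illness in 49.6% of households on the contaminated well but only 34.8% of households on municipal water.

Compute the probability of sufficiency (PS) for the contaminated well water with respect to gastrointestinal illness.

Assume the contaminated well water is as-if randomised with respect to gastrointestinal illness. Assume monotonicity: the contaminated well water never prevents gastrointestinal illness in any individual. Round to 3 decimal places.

p₁ = 0.496, p₀ = 0.348.
Under exogeneity and monotonicity, PS = (p₁ − p₀) / (1 − p₀).
PS = (0.496 − 0.348) / (1 − 0.348) = 0.148 / 0.652 ≈ 0.2270

PS ≈ 0.227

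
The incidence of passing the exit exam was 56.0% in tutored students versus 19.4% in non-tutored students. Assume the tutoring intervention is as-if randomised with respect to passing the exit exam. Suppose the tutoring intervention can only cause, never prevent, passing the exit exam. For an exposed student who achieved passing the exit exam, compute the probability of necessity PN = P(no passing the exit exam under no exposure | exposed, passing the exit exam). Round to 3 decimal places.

PN ≈ 0.654

p₁ = 0.56, p₀ = 0.194.
Under exogeneity and monotonicity, PN = (p₁ − p₀) / p₁.
PN = (0.56 − 0.194) / 0.56 = 0.366 / 0.56 ≈ 0.6536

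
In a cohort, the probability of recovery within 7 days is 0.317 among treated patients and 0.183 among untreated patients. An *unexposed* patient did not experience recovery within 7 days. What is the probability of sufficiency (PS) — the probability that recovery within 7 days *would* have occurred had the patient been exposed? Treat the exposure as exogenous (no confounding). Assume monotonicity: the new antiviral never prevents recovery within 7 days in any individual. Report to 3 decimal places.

PS ≈ 0.164

Let p₁ = 0.317, p₀ = 0.183.
Under exogeneity and monotonicity, PS = (p₁ − p₀) / (1 − p₀).
PS = (0.317 − 0.183) / (1 − 0.183) = 0.134 / 0.817 ≈ 0.1640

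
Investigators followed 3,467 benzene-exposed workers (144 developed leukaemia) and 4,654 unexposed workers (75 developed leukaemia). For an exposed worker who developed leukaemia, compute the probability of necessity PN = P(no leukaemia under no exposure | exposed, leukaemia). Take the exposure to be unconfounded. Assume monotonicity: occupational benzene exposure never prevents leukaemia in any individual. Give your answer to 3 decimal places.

PN ≈ 0.612

p₁ = P(outcome | exposed) = 144/3467 = 0.041534
p₀ = P(outcome | unexposed) = 75/4654 = 0.016115
Under exogeneity and monotonicity, PN = (p₁ − p₀) / p₁.
PN = (0.041534 − 0.016115) / 0.041534 = 0.025419 / 0.041534 ≈ 0.6120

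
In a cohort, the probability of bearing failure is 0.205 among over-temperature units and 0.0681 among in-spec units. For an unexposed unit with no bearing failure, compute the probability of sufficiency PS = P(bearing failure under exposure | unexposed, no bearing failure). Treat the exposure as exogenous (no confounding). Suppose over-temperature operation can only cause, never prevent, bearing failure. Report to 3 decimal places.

Let p₁ = 0.205, p₀ = 0.0681.
Under exogeneity and monotonicity, PS = (p₁ − p₀) / (1 − p₀).
PS = (0.205 − 0.0681) / (1 − 0.0681) = 0.1369 / 0.9319 ≈ 0.1469

PS ≈ 0.147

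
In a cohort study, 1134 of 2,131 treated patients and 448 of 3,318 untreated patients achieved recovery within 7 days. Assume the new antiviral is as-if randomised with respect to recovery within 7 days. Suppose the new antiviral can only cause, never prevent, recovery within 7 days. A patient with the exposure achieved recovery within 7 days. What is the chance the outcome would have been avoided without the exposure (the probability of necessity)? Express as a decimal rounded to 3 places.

p₁ = P(outcome | exposed) = 1134/2131 = 0.53214
p₀ = P(outcome | unexposed) = 448/3318 = 0.13502
Under exogeneity and monotonicity, PN = (p₁ − p₀) / p₁.
PN = (0.53214 − 0.13502) / 0.53214 = 0.39712 / 0.53214 ≈ 0.7463

PN ≈ 0.746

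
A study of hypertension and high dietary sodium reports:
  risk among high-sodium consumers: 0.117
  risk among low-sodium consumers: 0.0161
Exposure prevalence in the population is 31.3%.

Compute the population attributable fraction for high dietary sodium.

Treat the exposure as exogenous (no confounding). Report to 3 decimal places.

PAF ≈ 0.662

Let p₁ = 0.117, p₀ = 0.0161.
Overall risk P(Y=1) = π·p₁ + (1−π)·p₀ = 0.313×0.117 + 0.687×0.0161 = 0.047682.
Under exogeneity, PAF = [P(Y=1) − p₀] / P(Y=1).
PAF = (0.047682 − 0.0161) / 0.047682 ≈ 0.6623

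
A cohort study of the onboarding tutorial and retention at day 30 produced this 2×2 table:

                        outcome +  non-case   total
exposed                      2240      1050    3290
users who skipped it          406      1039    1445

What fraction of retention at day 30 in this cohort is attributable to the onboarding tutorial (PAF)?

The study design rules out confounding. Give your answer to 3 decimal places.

PAF ≈ 0.497

p₁ = P(outcome | exposed) = 2240/3290 = 0.68085
p₀ = P(outcome | unexposed) = 406/1445 = 0.28097
Exposure prevalence π = 3290/4735 = 0.69483; overall risk P(Y=1) = 0.55882.
Under exogeneity, PAF = [P(Y=1) − p₀]/P(Y=1).
PAF = (0.55882 − 0.28097) / 0.55882 ≈ 0.4972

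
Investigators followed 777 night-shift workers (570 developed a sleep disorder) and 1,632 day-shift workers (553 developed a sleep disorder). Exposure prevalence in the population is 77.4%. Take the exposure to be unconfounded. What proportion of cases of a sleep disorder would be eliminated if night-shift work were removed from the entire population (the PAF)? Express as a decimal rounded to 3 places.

p₁ = P(outcome | exposed) = 570/777 = 0.73359
p₀ = P(outcome | unexposed) = 553/1632 = 0.33885
Overall risk P(Y=1) = π·p₁ + (1−π)·p₀ = 0.774×0.73359 + 0.226×0.33885 = 0.64438.
Under exogeneity, PAF = [P(Y=1) − p₀] / P(Y=1).
PAF = (0.64438 − 0.33885) / 0.64438 ≈ 0.4741

PAF ≈ 0.474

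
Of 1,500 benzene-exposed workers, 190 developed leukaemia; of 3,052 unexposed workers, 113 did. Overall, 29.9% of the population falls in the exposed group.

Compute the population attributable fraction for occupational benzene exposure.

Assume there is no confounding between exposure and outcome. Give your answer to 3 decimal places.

PAF ≈ 0.420

p₁ = P(outcome | exposed) = 190/1500 = 0.12667
p₀ = P(outcome | unexposed) = 113/3052 = 0.037025
Overall risk P(Y=1) = π·p₁ + (1−π)·p₀ = 0.299×0.12667 + 0.701×0.037025 = 0.063828.
Under exogeneity, PAF = [P(Y=1) − p₀] / P(Y=1).
PAF = (0.063828 − 0.037025) / 0.063828 ≈ 0.4199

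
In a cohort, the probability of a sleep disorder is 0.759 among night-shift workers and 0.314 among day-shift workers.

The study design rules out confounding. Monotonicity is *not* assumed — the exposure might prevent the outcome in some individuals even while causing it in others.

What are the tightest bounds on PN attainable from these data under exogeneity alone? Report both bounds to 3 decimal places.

Let p₁ = 0.759, p₀ = 0.314.
Under exogeneity alone the bounds on PN are max{0,(p₁−p₀)/p₁} ≤ PN ≤ min{1,(1−p₀)/p₁}.
  lower = (p₁ − p₀)/p₁ = 0.445 / 0.759 ≈ 0.5863
  upper = min{1, (1 − p₀)/p₁} = 0.686 / 0.759 ≈ 0.9038

0.586 ≤ PN ≤ 0.904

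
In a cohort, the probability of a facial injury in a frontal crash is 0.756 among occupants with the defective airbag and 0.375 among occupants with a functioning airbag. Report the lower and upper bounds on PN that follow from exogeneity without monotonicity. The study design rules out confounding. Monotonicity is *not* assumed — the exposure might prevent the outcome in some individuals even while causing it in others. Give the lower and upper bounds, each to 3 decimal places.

Let p₁ = 0.756, p₀ = 0.375.
Under exogeneity alone the bounds on PN are max{0,(p₁−p₀)/p₁} ≤ PN ≤ min{1,(1−p₀)/p₁}.
  lower = (p₁ − p₀)/p₁ = 0.381 / 0.756 ≈ 0.5040
  upper = min{1, (1 − p₀)/p₁} = 0.625 / 0.756 ≈ 0.8267

0.504 ≤ PN ≤ 0.827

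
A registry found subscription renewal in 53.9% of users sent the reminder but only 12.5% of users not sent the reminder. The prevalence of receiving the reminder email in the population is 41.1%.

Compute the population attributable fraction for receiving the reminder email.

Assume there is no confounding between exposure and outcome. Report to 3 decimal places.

PAF ≈ 0.576

p₁ = 0.539, p₀ = 0.125.
Overall risk P(Y=1) = π·p₁ + (1−π)·p₀ = 0.411×0.539 + 0.589×0.125 = 0.29515.
Under exogeneity, PAF = [P(Y=1) − p₀] / P(Y=1).
PAF = (0.29515 − 0.125) / 0.29515 ≈ 0.5765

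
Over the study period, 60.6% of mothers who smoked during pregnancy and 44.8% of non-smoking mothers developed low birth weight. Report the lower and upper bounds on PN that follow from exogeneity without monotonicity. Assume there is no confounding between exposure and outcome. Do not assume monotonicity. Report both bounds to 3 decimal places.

0.261 ≤ PN ≤ 0.911

p₁ = 0.606, p₀ = 0.448.
Under exogeneity alone the bounds on PN are max{0,(p₁−p₀)/p₁} ≤ PN ≤ min{1,(1−p₀)/p₁}.
  lower = (p₁ − p₀)/p₁ = 0.158 / 0.606 ≈ 0.2607
  upper = min{1, (1 − p₀)/p₁} = 0.552 / 0.606 ≈ 0.9109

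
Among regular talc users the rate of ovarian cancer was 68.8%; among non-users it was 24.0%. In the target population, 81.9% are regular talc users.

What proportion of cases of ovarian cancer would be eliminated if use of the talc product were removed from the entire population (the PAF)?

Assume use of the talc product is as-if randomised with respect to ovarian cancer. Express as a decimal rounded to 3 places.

PAF ≈ 0.605

p₁ = 0.688, p₀ = 0.24.
Overall risk P(Y=1) = π·p₁ + (1−π)·p₀ = 0.819×0.688 + 0.181×0.24 = 0.60691.
Under exogeneity, PAF = [P(Y=1) − p₀] / P(Y=1).
PAF = (0.60691 − 0.24) / 0.60691 ≈ 0.6046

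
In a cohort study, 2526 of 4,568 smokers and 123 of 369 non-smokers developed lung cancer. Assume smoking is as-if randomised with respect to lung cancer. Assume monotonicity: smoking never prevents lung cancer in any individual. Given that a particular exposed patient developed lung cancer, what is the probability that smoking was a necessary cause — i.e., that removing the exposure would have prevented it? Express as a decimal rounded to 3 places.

PN ≈ 0.397

p₁ = P(outcome | exposed) = 2526/4568 = 0.55298
p₀ = P(outcome | unexposed) = 123/369 = 0.33333
Under exogeneity and monotonicity, PN = (p₁ − p₀) / p₁.
PN = (0.55298 − 0.33333) / 0.55298 = 0.21964 / 0.55298 ≈ 0.3972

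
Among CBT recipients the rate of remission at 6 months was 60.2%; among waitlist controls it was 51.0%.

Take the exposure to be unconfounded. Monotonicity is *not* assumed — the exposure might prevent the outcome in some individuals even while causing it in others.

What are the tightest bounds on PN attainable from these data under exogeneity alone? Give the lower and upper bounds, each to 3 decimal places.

0.153 ≤ PN ≤ 0.814

p₁ = 0.602, p₀ = 0.51.
Under exogeneity alone the bounds on PN are max{0,(p₁−p₀)/p₁} ≤ PN ≤ min{1,(1−p₀)/p₁}.
  lower = (p₁ − p₀)/p₁ = 0.092 / 0.602 ≈ 0.1528
  upper = min{1, (1 − p₀)/p₁} = 0.49 / 0.602 ≈ 0.8140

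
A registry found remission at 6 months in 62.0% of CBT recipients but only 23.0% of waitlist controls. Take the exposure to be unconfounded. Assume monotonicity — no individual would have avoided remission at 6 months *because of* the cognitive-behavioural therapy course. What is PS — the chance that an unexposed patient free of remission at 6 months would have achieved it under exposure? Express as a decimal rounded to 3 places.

PS ≈ 0.506

p₁ = 0.62, p₀ = 0.23.
Under exogeneity and monotonicity, PS = (p₁ − p₀) / (1 − p₀).
PS = (0.62 − 0.23) / (1 − 0.23) = 0.39 / 0.77 ≈ 0.5065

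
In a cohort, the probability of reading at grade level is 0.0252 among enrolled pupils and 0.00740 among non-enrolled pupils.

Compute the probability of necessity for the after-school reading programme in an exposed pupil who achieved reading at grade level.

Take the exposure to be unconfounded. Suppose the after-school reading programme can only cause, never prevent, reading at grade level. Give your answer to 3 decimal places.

PN ≈ 0.706

Let p₁ = 0.0252, p₀ = 0.0074.
Under exogeneity and monotonicity, PN = (p₁ − p₀) / p₁.
PN = (0.0252 − 0.0074) / 0.0252 = 0.0178 / 0.0252 ≈ 0.7063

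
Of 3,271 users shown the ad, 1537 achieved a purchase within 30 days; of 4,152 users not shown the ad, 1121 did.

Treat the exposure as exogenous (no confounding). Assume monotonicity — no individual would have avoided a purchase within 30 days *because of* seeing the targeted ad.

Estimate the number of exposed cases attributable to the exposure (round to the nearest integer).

about 654 cases

p₁ = P(outcome | exposed) = 1537/3271 = 0.46989
p₀ = P(outcome | unexposed) = 1121/4152 = 0.26999
PN = (p₁ − p₀)/p₁ = (0.46989 − 0.26999) / 0.46989 ≈ 0.42541.
Attributable cases ≈ PN × (exposed cases) = 0.42541 × 1537 ≈ 653.86.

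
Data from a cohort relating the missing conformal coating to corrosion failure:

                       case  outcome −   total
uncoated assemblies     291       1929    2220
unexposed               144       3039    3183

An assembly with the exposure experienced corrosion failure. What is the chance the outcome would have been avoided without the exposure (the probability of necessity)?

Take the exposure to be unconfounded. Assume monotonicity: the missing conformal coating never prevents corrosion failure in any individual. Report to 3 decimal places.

p₁ = P(outcome | exposed) = 291/2220 = 0.13108
p₀ = P(outcome | unexposed) = 144/3183 = 0.04524
Under exogeneity and monotonicity, PN = (p₁ − p₀) / p₁.
PN = (0.13108 − 0.04524) / 0.13108 = 0.085841 / 0.13108 ≈ 0.6549

PN ≈ 0.655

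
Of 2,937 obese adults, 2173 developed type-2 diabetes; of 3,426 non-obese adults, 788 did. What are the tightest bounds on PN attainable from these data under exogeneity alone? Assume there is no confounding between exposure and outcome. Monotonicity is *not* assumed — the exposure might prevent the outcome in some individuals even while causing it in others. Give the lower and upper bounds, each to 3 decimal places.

p₁ = P(outcome | exposed) = 2173/2937 = 0.73987
p₀ = P(outcome | unexposed) = 788/3426 = 0.23001
Under exogeneity alone the bounds on PN are max{0,(p₁−p₀)/p₁} ≤ PN ≤ min{1,(1−p₀)/p₁}.
  lower = (p₁ − p₀)/p₁ = 0.50986 / 0.73987 ≈ 0.6891
  upper = min{1, (1 − p₀)/p₁} = 0.76999 / 0.73987 ≈ 1.0407 → capped at 1

0.689 ≤ PN ≤ 1.000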